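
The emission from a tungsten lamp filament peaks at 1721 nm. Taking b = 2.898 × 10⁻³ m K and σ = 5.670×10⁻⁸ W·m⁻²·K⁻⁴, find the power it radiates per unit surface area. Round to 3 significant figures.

Wien's law: T = b/λ_max = 2.898×10⁻³/1.721×10⁻⁶ = 1683.90 K.
Then I = σT⁴ = 5.670×10⁻⁸×(1683.90)⁴ = 4.56×10⁵ W/m².

I ≈ 4.56×10⁵ W/m²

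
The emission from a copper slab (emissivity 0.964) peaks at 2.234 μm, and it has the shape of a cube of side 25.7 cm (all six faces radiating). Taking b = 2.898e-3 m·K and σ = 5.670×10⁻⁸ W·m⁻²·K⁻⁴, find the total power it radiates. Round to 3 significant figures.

P ≈ 6.13×10⁴ W

Wien's law: T = b/λ_max = 2.898×10⁻³/2.234×10⁻⁶ = 1297.22 K.
Area A = 6s² = 6×(0.257 m)² = 0.396294 m².
Then P = εσAT⁴ = 0.964×5.670×10⁻⁸×0.396294×(1297.22)⁴ = 6.13×10⁴ W.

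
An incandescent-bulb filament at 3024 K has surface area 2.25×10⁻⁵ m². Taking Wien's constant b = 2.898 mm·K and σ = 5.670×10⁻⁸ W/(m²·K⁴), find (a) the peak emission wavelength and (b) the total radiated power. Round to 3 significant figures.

λ_max ≈ 0.958 μm; P ≈ 107 W

(a) λ_max = b/T = 2.898×10⁻³/3024 = 9.583×10⁻⁷ m = 0.958 μm.
Area A = 2.25×10⁻⁵ m².
(b) P = σAT⁴ = 5.670×10⁻⁸×2.25×10⁻⁵×(3024)⁴ = 107 W.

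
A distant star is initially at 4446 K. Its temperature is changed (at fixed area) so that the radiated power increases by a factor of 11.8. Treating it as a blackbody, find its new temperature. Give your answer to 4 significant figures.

P ∝ T⁴, so T₂/T₁ = (P₂/P₁)^(1/4) = (11.8)^(1/4) = 1.85341.
T₂ = 4446 × 1.85341 = 8240 K.

T₂ ≈ 8240 K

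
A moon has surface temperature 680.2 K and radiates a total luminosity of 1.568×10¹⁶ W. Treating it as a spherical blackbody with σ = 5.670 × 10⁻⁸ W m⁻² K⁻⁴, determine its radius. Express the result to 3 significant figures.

R ≈ 3.21×10⁵ m

L = 4πR²σT⁴ ⇒ R = √(L/(4πσT⁴)).
σT⁴ = 12137.5 W/m², so R = √(1.568×10¹⁶/(4π×12137.5)) = 3.21×10⁵ m.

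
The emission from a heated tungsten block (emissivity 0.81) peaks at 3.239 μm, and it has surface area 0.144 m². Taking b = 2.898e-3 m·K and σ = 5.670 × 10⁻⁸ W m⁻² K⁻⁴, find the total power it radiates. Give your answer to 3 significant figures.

P ≈ 4.24×10³ W

Wien's law: T = b/λ_max = 2.898×10⁻³/3.239×10⁻⁶ = 894.721 K.
Area A = 0.144 m².
Then P = εσAT⁴ = 0.81×5.670×10⁻⁸×0.144×(894.721)⁴ = 4.24×10³ W.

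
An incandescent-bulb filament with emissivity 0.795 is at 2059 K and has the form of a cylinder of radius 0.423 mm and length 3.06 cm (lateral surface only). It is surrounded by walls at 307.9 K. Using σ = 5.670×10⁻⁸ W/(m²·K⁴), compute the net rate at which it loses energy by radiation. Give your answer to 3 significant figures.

Lateral area A = 2πrL = 2π×4.23×10⁻⁴×0.0306 = 8.13283×10⁻⁵ m².
Net radiated power P_net = εσA(T⁴ − T₀⁴) = 0.795×5.670×10⁻⁸×8.13283×10⁻⁵×(2059⁴ − 307.9⁴).
T⁴ − T₀⁴ = 1.79732×10¹³ − 8.98750×10⁹ = 1.79642×10¹³ K⁴, so P_net = 65.9 W.

Net loss ≈ 65.9 W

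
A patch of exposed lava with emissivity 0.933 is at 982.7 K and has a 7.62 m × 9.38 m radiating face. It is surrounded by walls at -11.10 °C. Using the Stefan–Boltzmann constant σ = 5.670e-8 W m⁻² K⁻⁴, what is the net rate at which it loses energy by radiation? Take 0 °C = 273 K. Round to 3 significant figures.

Surroundings: T = -11.10 °C + 273 = 261.90 K.
Area A = 7.62 × 9.38 = 71.4756 m².
Net radiated power P_net = εσA(T⁴ − T₀⁴) = 0.933×5.670×10⁻⁸×71.4756×(982.7⁴ − 261.90⁴).
T⁴ − T₀⁴ = 9.32575×10¹¹ − 4.70481×10⁹ = 9.27870×10¹¹ K⁴, so P_net = 3.51×10⁶ W.

Net loss ≈ 3.51×10⁶ W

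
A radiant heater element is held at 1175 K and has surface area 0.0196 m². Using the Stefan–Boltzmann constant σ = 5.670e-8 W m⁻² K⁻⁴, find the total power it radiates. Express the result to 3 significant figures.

P ≈ 2.12×10³ W

Area A = 0.0196 m².
P = σAT⁴ = 5.670×10⁻⁸ × 0.0196 × (1175)⁴ = 2.12×10³ W.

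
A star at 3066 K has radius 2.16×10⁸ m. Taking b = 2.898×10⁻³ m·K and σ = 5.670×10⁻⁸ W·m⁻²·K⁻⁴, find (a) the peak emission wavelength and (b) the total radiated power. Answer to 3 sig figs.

λ_max ≈ 945 nm; P ≈ 2.94×10²⁴ W

(a) λ_max = b/T = 2.898×10⁻³/3066 = 9.452×10⁻⁷ m = 945 nm.
Surface area A = 4πR² = 4π(2.16×10⁸ m)² = 5.86297×10¹⁷ m².
(b) P = σAT⁴ = 5.670×10⁻⁸×5.86297×10¹⁷×(3066)⁴ = 2.94×10²⁴ W.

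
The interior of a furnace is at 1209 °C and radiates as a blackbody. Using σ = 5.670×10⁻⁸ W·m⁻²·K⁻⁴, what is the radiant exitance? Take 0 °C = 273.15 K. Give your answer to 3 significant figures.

I ≈ 2.74×10⁵ W/m²

T = 1209 °C + 273.15 = 1482.15 K.
Stefan–Boltzmann: I = σT⁴ = 5.670×10⁻⁸ × (1482.15)⁴ = 2.74×10⁵ W/m².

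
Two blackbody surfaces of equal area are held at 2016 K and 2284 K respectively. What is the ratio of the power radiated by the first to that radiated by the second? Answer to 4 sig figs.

P₁/P₂ ≈ 0.6070

With equal areas, P₁/P₂ = (T₁/T₂)⁴ = (2016/2284)⁴ = 0.6070.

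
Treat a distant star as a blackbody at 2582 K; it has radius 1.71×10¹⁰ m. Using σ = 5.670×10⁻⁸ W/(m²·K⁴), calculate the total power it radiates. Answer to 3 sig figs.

Surface area A = 4πR² = 4π(1.71×10¹⁰ m)² = 3.67453×10²¹ m².
P = σAT⁴ = 5.670×10⁻⁸ × 3.67453×10²¹ × (2582)⁴ = 9.26×10²⁷ W.

P ≈ 9.26×10²⁷ W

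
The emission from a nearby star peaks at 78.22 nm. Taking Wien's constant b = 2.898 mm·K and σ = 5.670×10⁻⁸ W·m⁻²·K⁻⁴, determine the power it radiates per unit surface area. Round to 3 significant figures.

Wien's law: T = b/λ_max = 2.898×10⁻³/7.822×10⁻⁸ = 37049.3 K.
Then I = σT⁴ = 5.670×10⁻⁸×(37049.3)⁴ = 1.07×10¹¹ W/m².

I ≈ 1.07×10¹¹ W/m²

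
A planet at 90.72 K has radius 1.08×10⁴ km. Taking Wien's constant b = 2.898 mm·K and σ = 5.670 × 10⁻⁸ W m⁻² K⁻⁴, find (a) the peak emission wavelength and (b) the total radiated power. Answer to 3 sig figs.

(a) λ_max = b/T = 2.898×10⁻³/90.72 = 3.194×10⁻⁵ m = 31.9 μm.
Surface area A = 4πR² = 4π(1.08×10⁷ m)² = 1.46574×10¹⁵ m².
(b) P = σAT⁴ = 5.670×10⁻⁸×1.46574×10¹⁵×(90.72)⁴ = 5.63×10¹⁵ W.

λ_max ≈ 31.9 μm; P ≈ 5.63×10¹⁵ W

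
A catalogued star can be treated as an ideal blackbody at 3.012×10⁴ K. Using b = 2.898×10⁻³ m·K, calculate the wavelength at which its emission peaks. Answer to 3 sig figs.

Wien's displacement law: λ_max = b/T = (2.898×10⁻³ m·K)/(3.012×10⁴ K) = 9.622×10⁻⁸ m.
That is 96.2 nm, in the ultraviolet range.

λ_max ≈ 96.2 nm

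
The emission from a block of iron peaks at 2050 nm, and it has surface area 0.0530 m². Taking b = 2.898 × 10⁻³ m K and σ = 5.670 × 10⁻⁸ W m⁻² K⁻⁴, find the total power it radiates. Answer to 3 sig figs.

Wien's law: T = b/λ_max = 2.898×10⁻³/2.050×10⁻⁶ = 1413.66 K.
Area A = 0.0530 m².
Then P = σAT⁴ = 5.670×10⁻⁸×0.0530×(1413.66)⁴ = 1.20×10⁴ W.

P ≈ 1.20×10⁴ W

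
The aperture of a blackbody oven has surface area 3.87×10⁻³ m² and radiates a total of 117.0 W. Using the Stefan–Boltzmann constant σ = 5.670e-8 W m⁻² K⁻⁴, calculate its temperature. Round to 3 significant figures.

Area A = 3.87×10⁻³ m².
P = σAT⁴ ⇒ T = (P/(σA))^(1/4) = (117.0/(5.670×10⁻⁸×3.87×10⁻³))^(1/4) = 855 K.

T ≈ 855 K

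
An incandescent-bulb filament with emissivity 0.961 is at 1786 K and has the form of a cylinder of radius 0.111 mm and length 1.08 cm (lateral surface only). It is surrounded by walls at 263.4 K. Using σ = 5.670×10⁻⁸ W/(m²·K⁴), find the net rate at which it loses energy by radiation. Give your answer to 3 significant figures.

Net loss ≈ 4.17 W

Lateral area A = 2πrL = 2π×1.11×10⁻⁴×0.0108 = 7.53228×10⁻⁶ m².
Net radiated power P_net = εσA(T⁴ − T₀⁴) = 0.961×5.670×10⁻⁸×7.53228×10⁻⁶×(1786⁴ − 263.4⁴).
T⁴ − T₀⁴ = 1.01748×10¹³ − 4.81352×10⁹ = 1.01700×10¹³ K⁴, so P_net = 4.17 W.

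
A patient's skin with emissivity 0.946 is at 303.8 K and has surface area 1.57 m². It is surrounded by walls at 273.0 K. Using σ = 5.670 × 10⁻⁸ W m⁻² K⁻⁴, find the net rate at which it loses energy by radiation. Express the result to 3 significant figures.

Net loss ≈ 250 W

Area A = 1.57 m².
Net radiated power P_net = εσA(T⁴ − T₀⁴) = 0.946×5.670×10⁻⁸×1.57×(303.8⁴ − 273.0⁴).
T⁴ − T₀⁴ = 8.51826×10⁹ − 5.55457×10⁹ = 2.96369×10⁹ K⁴, so P_net = 250 W.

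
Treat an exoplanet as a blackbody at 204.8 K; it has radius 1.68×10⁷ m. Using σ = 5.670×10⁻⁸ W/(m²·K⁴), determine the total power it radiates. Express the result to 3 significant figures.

Surface area A = 4πR² = 4π(1.68×10⁷ m)² = 3.54673×10¹⁵ m².
P = σAT⁴ = 5.670×10⁻⁸ × 3.54673×10¹⁵ × (204.8)⁴ = 3.54×10¹⁷ W.

P ≈ 3.54×10¹⁷ W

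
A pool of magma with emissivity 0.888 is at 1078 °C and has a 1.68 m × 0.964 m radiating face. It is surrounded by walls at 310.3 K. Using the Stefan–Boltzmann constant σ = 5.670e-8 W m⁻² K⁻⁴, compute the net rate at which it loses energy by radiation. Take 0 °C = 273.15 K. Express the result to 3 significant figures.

T = 1078 °C + 273.15 = 1351.15 K.
Area A = 1.68 × 0.964 = 1.61952 m².
Net radiated power P_net = εσA(T⁴ − T₀⁴) = 0.888×5.670×10⁻⁸×1.61952×(1351.15⁴ − 310.3⁴).
T⁴ − T₀⁴ = 3.33284×10¹² − 9.27101×10⁹ = 3.32357×10¹² K⁴, so P_net = 2.71×10⁵ W.

Net loss ≈ 2.71×10⁵ W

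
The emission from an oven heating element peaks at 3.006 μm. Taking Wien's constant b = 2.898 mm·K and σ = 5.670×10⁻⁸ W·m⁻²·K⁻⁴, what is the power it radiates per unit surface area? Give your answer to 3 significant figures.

Wien's law: T = b/λ_max = 2.898×10⁻³/3.006×10⁻⁶ = 964.072 K.
Then I = σT⁴ = 5.670×10⁻⁸×(964.072)⁴ = 4.90×10⁴ W/m².

I ≈ 4.90×10⁴ W/m²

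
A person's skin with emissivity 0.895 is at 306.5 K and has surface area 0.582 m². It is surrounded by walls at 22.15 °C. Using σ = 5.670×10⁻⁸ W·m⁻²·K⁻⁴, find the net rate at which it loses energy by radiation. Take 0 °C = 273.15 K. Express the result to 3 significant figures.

Surroundings: T = 22.15 °C + 273.15 = 295.30 K.
Area A = 0.582 m².
Net radiated power P_net = εσA(T⁴ − T₀⁴) = 0.895×5.670×10⁻⁸×0.582×(306.5⁴ − 295.30⁴).
T⁴ − T₀⁴ = 8.82515×10⁹ − 7.60420×10⁹ = 1.22095×10⁹ K⁴, so P_net = 36.1 W.

Net loss ≈ 36.1 W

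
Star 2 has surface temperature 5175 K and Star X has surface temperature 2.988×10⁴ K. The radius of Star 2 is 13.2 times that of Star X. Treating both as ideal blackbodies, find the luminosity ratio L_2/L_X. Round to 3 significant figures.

L ∝ R²T⁴, so L_2/L_X = (R_2/R_X)²(T_2/T_X)⁴ = (13.2)² × (5175/2.988×10⁴)⁴ = 174.24 × 8.99744×10⁻⁴ = 0.157.

L_2/L_X ≈ 0.157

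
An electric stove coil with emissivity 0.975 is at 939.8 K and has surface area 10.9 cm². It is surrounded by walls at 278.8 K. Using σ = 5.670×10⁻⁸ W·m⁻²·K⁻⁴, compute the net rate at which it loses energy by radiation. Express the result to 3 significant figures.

Area A = 10.9 cm² = 1.09×10⁻³ m².
Net radiated power P_net = εσA(T⁴ − T₀⁴) = 0.975×5.670×10⁻⁸×1.09×10⁻³×(939.8⁴ − 278.8⁴).
T⁴ − T₀⁴ = 7.80085×10¹¹ − 6.04187×10⁹ = 7.74043×10¹¹ K⁴, so P_net = 46.6 W.

Net loss ≈ 46.6 W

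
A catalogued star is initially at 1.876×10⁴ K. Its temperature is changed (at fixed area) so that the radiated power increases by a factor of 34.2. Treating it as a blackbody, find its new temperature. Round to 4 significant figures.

P ∝ T⁴, so T₂/T₁ = (P₂/P₁)^(1/4) = (34.2)^(1/4) = 2.41828.
T₂ = 1.876×10⁴ × 2.41828 = 4.537×10⁴ K.

T₂ ≈ 4.537×10⁴ K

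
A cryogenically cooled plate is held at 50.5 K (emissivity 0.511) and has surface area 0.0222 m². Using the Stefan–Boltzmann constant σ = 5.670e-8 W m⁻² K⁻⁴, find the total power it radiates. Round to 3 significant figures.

Area A = 0.0222 m².
P = εσAT⁴ = 0.511 × 5.670×10⁻⁸ × 0.0222 × (50.5)⁴ = 4.18×10⁻³ W.

P ≈ 4.18×10⁻³ W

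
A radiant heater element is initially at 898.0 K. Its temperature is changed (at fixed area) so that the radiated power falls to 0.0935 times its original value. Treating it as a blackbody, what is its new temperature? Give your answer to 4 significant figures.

T₂ ≈ 496.6 K

P ∝ T⁴, so T₂/T₁ = (P₂/P₁)^(1/4) = (0.0935)^(1/4) = 0.552972.
T₂ = 898.0 × 0.552972 = 496.6 K.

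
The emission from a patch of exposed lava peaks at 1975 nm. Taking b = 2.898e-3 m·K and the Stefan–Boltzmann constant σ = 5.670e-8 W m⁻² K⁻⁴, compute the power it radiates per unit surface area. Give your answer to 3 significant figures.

Wien's law: T = b/λ_max = 2.898×10⁻³/1.975×10⁻⁶ = 1467.34 K.
Then I = σT⁴ = 5.670×10⁻⁸×(1467.34)⁴ = 2.63×10⁵ W/m².

I ≈ 2.63×10⁵ W/m²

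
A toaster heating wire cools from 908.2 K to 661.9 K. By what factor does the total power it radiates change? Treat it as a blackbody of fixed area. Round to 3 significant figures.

P₂/P₁ ≈ 0.282

P ∝ T⁴, so P₂/P₁ = (T₂/T₁)⁴ = (661.9/908.2)⁴ = (0.728804)⁴ = 0.282.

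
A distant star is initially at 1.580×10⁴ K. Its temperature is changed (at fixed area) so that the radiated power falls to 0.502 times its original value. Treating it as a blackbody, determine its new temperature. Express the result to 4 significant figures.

P ∝ T⁴, so T₂/T₁ = (P₂/P₁)^(1/4) = (0.502)^(1/4) = 0.841736.
T₂ = 1.580×10⁴ × 0.841736 = 1.330×10⁴ K.

T₂ ≈ 1.330×10⁴ K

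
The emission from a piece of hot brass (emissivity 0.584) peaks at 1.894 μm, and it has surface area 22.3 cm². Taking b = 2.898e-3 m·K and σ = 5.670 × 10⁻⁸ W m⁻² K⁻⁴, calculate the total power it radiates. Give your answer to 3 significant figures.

Wien's law: T = b/λ_max = 2.898×10⁻³/1.894×10⁻⁶ = 1530.10 K.
Area A = 22.3 cm² = 2.23×10⁻³ m².
Then P = εσAT⁴ = 0.584×5.670×10⁻⁸×2.23×10⁻³×(1530.10)⁴ = 405 W.

P ≈ 405 W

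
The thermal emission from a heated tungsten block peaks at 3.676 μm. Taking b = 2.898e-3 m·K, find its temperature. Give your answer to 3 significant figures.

T ≈ 788 K

Wien's law gives T = b/λ_max = (2.898×10⁻³ m·K)/(3.676×10⁻⁶ m) = 788 K.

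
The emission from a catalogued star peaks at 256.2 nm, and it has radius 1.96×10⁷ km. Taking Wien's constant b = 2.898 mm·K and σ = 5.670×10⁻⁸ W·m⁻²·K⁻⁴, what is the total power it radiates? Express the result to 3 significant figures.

P ≈ 4.48×10³⁰ W

Wien's law: T = b/λ_max = 2.898×10⁻³/2.562×10⁻⁷ = 11311.5 K.
Surface area A = 4πR² = 4π(1.96×10¹⁰ m)² = 4.82750×10²¹ m².
Then P = σAT⁴ = 5.670×10⁻⁸×4.82750×10²¹×(11311.5)⁴ = 4.48×10³⁰ W.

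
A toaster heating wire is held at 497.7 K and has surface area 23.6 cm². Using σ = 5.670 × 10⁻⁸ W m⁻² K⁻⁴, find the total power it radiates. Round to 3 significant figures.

P ≈ 8.21 W

Area A = 23.6 cm² = 2.36×10⁻³ m².
P = σAT⁴ = 5.670×10⁻⁸ × 2.36×10⁻³ × (497.7)⁴ = 8.21 W.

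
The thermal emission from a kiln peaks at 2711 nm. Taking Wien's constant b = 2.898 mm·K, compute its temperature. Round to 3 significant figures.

T ≈ 1.07×10³ K

Wien's law gives T = b/λ_max = (2.898×10⁻³ m·K)/(2.711×10⁻⁶ m) = 1.07×10³ K.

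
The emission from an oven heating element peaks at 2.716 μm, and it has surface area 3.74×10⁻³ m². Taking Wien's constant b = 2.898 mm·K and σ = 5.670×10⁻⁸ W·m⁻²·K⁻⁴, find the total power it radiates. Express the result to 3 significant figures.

Wien's law: T = b/λ_max = 2.898×10⁻³/2.716×10⁻⁶ = 1067.01 K.
Area A = 3.74×10⁻³ m².
Then P = σAT⁴ = 5.670×10⁻⁸×3.74×10⁻³×(1067.01)⁴ = 275 W.

P ≈ 275 W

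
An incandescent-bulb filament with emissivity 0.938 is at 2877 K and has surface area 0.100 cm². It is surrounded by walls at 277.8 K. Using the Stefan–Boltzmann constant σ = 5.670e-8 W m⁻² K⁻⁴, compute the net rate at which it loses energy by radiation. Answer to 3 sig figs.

Area A = 0.100 cm² = 1.00×10⁻⁵ m².
Net radiated power P_net = εσA(T⁴ − T₀⁴) = 0.938×5.670×10⁻⁸×1.00×10⁻⁵×(2877⁴ − 277.8⁴).
T⁴ − T₀⁴ = 6.85109×10¹³ − 5.95565×10⁹ = 6.85049×10¹³ K⁴, so P_net = 36.4 W.

Net loss ≈ 36.4 W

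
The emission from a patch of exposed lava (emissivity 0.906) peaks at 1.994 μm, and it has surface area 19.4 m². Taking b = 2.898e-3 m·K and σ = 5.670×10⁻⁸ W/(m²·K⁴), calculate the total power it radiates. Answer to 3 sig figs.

P ≈ 4.45×10⁶ W

Wien's law: T = b/λ_max = 2.898×10⁻³/1.994×10⁻⁶ = 1453.36 K.
Area A = 19.4 m².
Then P = εσAT⁴ = 0.906×5.670×10⁻⁸×19.4×(1453.36)⁴ = 4.45×10⁶ W.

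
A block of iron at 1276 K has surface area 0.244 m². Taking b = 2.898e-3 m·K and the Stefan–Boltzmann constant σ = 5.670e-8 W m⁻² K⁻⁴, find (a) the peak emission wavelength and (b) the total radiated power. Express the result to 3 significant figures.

(a) λ_max = b/T = 2.898×10⁻³/1276 = 2.271×10⁻⁶ m = 2.27 μm.
Area A = 0.244 m².
(b) P = σAT⁴ = 5.670×10⁻⁸×0.244×(1276)⁴ = 3.67×10⁴ W.

λ_max ≈ 2.27 μm; P ≈ 3.67×10⁴ W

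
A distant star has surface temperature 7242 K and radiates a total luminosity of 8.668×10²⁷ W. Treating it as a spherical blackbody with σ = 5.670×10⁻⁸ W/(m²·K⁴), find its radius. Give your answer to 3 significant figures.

L = 4πR²σT⁴ ⇒ R = √(L/(4πσT⁴)).
σT⁴ = 1.55961×10⁸ W/m², so R = √(8.668×10²⁷/(4π×1.55961×10⁸)) = 2.10×10⁹ m.

R ≈ 2.10×10⁹ m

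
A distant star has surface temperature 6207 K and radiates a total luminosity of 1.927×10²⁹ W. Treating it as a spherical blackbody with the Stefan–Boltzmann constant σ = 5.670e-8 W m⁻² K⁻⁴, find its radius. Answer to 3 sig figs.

R ≈ 1.35×10¹⁰ m

L = 4πR²σT⁴ ⇒ R = √(L/(4πσT⁴)).
σT⁴ = 8.41608×10⁷ W/m², so R = √(1.927×10²⁹/(4π×8.41608×10⁷)) = 1.35×10¹⁰ m.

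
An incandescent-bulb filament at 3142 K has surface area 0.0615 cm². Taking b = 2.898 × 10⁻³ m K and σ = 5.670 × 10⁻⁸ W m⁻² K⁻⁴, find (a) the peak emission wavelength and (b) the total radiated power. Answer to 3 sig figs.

(a) λ_max = b/T = 2.898×10⁻³/3142 = 9.223×10⁻⁷ m = 0.922 μm.
Area A = 0.0615 cm² = 6.15×10⁻⁶ m².
(b) P = σAT⁴ = 5.670×10⁻⁸×6.15×10⁻⁶×(3142)⁴ = 34.0 W.

λ_max ≈ 0.922 μm; P ≈ 34.0 W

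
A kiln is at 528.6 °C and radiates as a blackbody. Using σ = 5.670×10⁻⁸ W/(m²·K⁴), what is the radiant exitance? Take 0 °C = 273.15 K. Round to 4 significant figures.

T = 528.6 °C + 273.15 = 801.75 K.
Stefan–Boltzmann: I = σT⁴ = 5.670×10⁻⁸ × (801.75)⁴ = 2.343×10⁴ W/m².

I ≈ 2.343×10⁴ W/m²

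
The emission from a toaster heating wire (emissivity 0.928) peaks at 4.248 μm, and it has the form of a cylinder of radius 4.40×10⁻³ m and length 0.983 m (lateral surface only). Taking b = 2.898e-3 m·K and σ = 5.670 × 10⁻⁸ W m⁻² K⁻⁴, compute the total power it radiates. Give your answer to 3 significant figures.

P ≈ 310 W

Wien's law: T = b/λ_max = 2.898×10⁻³/4.248×10⁻⁶ = 682.203 K.
Lateral area A = 2πrL = 2π×4.40×10⁻³×0.983 = 0.0271760 m².
Then P = εσAT⁴ = 0.928×5.670×10⁻⁸×0.0271760×(682.203)⁴ = 310 W.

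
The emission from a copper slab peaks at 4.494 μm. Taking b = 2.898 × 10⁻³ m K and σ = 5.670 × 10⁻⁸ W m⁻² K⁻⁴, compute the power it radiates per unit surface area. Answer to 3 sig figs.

Wien's law: T = b/λ_max = 2.898×10⁻³/4.494×10⁻⁶ = 644.860 K.
Then I = σT⁴ = 5.670×10⁻⁸×(644.860)⁴ = 9.80×10³ W/m².

I ≈ 9.80×10³ W/m²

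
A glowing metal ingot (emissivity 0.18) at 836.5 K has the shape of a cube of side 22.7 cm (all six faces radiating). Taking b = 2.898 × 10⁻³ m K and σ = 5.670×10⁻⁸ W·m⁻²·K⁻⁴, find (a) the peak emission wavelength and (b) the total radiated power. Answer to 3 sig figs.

λ_max ≈ 3.46 μm; P ≈ 1.54×10³ W

(a) λ_max = b/T = 2.898×10⁻³/836.5 = 3.464×10⁻⁶ m = 3.46 μm.
Area A = 6s² = 6×(0.227 m)² = 0.309174 m².
(b) P = εσAT⁴ = 0.18×5.670×10⁻⁸×0.309174×(836.5)⁴ = 1.54×10³ W.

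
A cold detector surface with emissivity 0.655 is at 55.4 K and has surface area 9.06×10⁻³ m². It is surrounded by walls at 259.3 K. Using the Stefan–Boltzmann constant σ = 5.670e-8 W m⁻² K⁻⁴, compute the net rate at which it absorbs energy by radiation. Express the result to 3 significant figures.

Area A = 9.06×10⁻³ m².
Net radiated power P_net = εσA(T⁴ − T₀⁴) = 0.655×5.670×10⁻⁸×9.06×10⁻³×(55.4⁴ − 259.3⁴).
T⁴ − T₀⁴ = 9.41974×10⁶ − 4.52075×10⁹ = -4.51133×10⁹ K⁴, so P_net = -1.52 W — negative, meaning a net gain of 1.52 W.

Net gain ≈ 1.52 W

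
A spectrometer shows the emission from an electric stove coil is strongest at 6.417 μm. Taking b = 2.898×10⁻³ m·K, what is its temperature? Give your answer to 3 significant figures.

Wien's law gives T = b/λ_max = (2.898×10⁻³ m·K)/(6.417×10⁻⁶ m) = 452 K.

T ≈ 452 K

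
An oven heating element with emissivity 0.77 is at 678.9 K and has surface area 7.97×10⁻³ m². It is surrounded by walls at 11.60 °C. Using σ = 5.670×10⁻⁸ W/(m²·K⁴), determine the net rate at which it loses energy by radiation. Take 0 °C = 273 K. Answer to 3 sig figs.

Surroundings: T = 11.60 °C + 273 = 284.60 K.
Area A = 7.97×10⁻³ m².
Net radiated power P_net = εσA(T⁴ − T₀⁴) = 0.77×5.670×10⁻⁸×7.97×10⁻³×(678.9⁴ − 284.60⁴).
T⁴ − T₀⁴ = 2.12434×10¹¹ − 6.56054×10⁹ = 2.05873×10¹¹ K⁴, so P_net = 71.6 W.

Net loss ≈ 71.6 W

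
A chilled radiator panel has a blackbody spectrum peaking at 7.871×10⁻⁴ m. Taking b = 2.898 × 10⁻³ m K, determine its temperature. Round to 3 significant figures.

Wien's law gives T = b/λ_max = (2.898×10⁻³ m·K)/(7.871×10⁻⁴ m) = 3.68 K.

T ≈ 3.68 K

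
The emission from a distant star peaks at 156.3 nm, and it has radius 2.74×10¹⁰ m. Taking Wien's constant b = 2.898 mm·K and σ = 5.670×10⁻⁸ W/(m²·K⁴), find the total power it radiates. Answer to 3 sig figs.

Wien's law: T = b/λ_max = 2.898×10⁻³/1.563×10⁻⁷ = 18541.3 K.
Surface area A = 4πR² = 4π(2.74×10¹⁰ m)² = 9.43433×10²¹ m².
Then P = σAT⁴ = 5.670×10⁻⁸×9.43433×10²¹×(18541.3)⁴ = 6.32×10³¹ W.

P ≈ 6.32×10³¹ W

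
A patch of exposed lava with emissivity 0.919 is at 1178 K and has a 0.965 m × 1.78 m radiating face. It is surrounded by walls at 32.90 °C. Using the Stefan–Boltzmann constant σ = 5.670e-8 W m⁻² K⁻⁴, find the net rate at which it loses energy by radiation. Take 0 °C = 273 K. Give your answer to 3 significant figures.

Surroundings: T = 32.90 °C + 273 = 305.90 K.
Area A = 0.965 × 1.78 = 1.7177 m².
Net radiated power P_net = εσA(T⁴ − T₀⁴) = 0.919×5.670×10⁻⁸×1.7177×(1178⁴ − 305.90⁴).
T⁴ − T₀⁴ = 1.92567×10¹² − 8.75625×10⁹ = 1.91691×10¹² K⁴, so P_net = 1.72×10⁵ W.

Net loss ≈ 1.72×10⁵ W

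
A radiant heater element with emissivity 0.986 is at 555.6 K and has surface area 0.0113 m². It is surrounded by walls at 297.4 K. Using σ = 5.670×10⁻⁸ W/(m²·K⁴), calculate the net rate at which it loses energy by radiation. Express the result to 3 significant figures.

Area A = 0.0113 m².
Net radiated power P_net = εσA(T⁴ − T₀⁴) = 0.986×5.670×10⁻⁸×0.0113×(555.6⁴ − 297.4⁴).
T⁴ − T₀⁴ = 9.52904×10¹⁰ − 7.82283×10⁹ = 8.74676×10¹⁰ K⁴, so P_net = 55.3 W.

Net loss ≈ 55.3 W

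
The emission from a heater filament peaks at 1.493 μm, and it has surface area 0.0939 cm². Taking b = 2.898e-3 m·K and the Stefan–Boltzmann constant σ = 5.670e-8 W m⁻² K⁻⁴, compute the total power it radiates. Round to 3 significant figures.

P ≈ 7.56 W

Wien's law: T = b/λ_max = 2.898×10⁻³/1.493×10⁻⁶ = 1941.06 K.
Area A = 0.0939 cm² = 9.39×10⁻⁶ m².
Then P = σAT⁴ = 5.670×10⁻⁸×9.39×10⁻⁶×(1941.06)⁴ = 7.56 W.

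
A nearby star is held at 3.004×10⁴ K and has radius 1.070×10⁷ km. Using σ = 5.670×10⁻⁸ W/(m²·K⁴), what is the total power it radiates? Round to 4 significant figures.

Surface area A = 4πR² = 4π(1.070×10¹⁰ m)² = 1.43872×10²¹ m².
P = σAT⁴ = 5.670×10⁻⁸ × 1.43872×10²¹ × (3.004×10⁴)⁴ = 6.643×10³¹ W.

P ≈ 6.643×10³¹ W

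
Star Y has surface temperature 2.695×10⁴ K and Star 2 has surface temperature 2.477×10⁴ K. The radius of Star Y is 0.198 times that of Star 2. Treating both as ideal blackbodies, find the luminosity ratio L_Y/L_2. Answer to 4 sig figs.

L_Y/L_2 ≈ 0.05494

L ∝ R²T⁴, so L_Y/L_2 = (R_Y/R_2)²(T_Y/T_2)⁴ = (0.198)² × (2.695×10⁴/2.477×10⁴)⁴ = 0.039204 × 1.40130 = 0.05494.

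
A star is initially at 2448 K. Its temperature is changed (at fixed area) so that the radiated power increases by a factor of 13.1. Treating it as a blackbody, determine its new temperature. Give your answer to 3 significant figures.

P ∝ T⁴, so T₂/T₁ = (P₂/P₁)^(1/4) = (13.1)^(1/4) = 1.90247.
T₂ = 2448 × 1.90247 = 4.66×10³ K.

T₂ ≈ 4.66×10³ K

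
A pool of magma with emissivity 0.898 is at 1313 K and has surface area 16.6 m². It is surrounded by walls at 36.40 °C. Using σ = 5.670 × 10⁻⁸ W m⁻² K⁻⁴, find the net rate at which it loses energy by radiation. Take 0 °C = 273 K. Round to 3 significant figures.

Surroundings: T = 36.40 °C + 273 = 309.40 K.
Area A = 16.6 m².
Net radiated power P_net = εσA(T⁴ − T₀⁴) = 0.898×5.670×10⁻⁸×16.6×(1313⁴ − 309.40⁴).
T⁴ − T₀⁴ = 2.97207×10¹² − 9.16392×10⁹ = 2.96291×10¹² K⁴, so P_net = 2.50×10⁶ W.

Net loss ≈ 2.50×10⁶ W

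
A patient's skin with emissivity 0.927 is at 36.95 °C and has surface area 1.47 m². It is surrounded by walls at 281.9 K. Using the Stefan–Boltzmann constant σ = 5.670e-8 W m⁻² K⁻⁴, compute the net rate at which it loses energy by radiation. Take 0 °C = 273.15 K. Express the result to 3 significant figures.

T = 36.95 °C + 273.15 = 310.10 K.
Area A = 1.47 m².
Net radiated power P_net = εσA(T⁴ − T₀⁴) = 0.927×5.670×10⁻⁸×1.47×(310.10⁴ − 281.9⁴).
T⁴ − T₀⁴ = 9.24713×10⁹ − 6.31510×10⁹ = 2.93203×10⁹ K⁴, so P_net = 227 W.

Net loss ≈ 227 W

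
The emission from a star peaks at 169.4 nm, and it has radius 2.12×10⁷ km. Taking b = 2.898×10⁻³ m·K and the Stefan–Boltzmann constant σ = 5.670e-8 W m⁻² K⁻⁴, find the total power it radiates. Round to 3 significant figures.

P ≈ 2.74×10³¹ W

Wien's law: T = b/λ_max = 2.898×10⁻³/1.694×10⁻⁷ = 17107.4 K.
Surface area A = 4πR² = 4π(2.12×10¹⁰ m)² = 5.64783×10²¹ m².
Then P = σAT⁴ = 5.670×10⁻⁸×5.64783×10²¹×(17107.4)⁴ = 2.74×10³¹ W.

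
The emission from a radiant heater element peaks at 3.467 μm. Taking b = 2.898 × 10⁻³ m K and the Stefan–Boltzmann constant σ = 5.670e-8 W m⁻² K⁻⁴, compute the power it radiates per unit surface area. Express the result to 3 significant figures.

I ≈ 2.77×10⁴ W/m²

Wien's law: T = b/λ_max = 2.898×10⁻³/3.467×10⁻⁶ = 835.881 K.
Then I = σT⁴ = 5.670×10⁻⁸×(835.881)⁴ = 2.77×10⁴ W/m².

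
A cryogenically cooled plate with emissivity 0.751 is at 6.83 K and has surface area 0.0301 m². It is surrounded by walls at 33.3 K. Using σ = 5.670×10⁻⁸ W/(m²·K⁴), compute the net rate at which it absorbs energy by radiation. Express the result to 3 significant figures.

Net gain ≈ 1.57×10⁻³ W

Area A = 0.0301 m².
Net radiated power P_net = εσA(T⁴ − T₀⁴) = 0.751×5.670×10⁻⁸×0.0301×(6.83⁴ − 33.3⁴).
T⁴ − T₀⁴ = 2176.12 − 1.22964×10⁶ = -1.22746×10⁶ K⁴, so P_net = -1.57×10⁻³ W — negative, meaning a net gain of 1.57×10⁻³ W.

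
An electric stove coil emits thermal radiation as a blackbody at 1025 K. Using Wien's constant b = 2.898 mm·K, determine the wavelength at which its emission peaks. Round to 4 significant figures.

λ_max ≈ 2827 nm

Wien's displacement law: λ_max = b/T = (2.898×10⁻³ m·K)/(1025 K) = 2.8273×10⁻⁶ m.
That is 2827 nm, in the infrared range.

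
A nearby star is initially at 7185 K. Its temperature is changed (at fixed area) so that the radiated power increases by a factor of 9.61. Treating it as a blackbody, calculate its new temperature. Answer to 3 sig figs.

T₂ ≈ 1.27×10⁴ K

P ∝ T⁴, so T₂/T₁ = (P₂/P₁)^(1/4) = (9.61)^(1/4) = 1.76068.
T₂ = 7185 × 1.76068 = 1.27×10⁴ K.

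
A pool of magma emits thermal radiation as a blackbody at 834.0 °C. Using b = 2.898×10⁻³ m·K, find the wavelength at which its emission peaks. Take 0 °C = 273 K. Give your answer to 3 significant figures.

λ_max ≈ 2.62 μm

T = 834.0 °C + 273 = 1107.0 K.
Wien's displacement law: λ_max = b/T = (2.898×10⁻³ m·K)/(1107.0 K) = 2.618×10⁻⁶ m.
That is 2.62 μm, in the infrared range.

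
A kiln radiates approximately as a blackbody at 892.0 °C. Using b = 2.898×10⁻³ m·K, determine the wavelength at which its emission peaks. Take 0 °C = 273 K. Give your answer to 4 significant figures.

T = 892.0 °C + 273 = 1165.0 K.
Wien's displacement law: λ_max = b/T = (2.898×10⁻³ m·K)/(1165.0 K) = 2.4876×10⁻⁶ m.
That is 2488 nm, in the infrared range.

λ_max ≈ 2488 nm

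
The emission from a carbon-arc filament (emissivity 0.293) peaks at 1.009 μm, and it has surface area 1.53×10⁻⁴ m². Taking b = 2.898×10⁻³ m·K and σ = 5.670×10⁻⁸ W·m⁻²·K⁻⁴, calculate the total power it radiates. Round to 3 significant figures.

Wien's law: T = b/λ_max = 2.898×10⁻³/1.009×10⁻⁶ = 2872.15 K.
Area A = 1.53×10⁻⁴ m².
Then P = εσAT⁴ = 0.293×5.670×10⁻⁸×1.53×10⁻⁴×(2872.15)⁴ = 173 W.

P ≈ 173 W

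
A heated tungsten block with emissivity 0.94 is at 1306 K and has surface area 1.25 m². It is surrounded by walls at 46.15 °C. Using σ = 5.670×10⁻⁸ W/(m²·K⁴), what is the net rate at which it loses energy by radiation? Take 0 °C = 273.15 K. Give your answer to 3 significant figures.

Net loss ≈ 1.93×10⁵ W

Surroundings: T = 46.15 °C + 273.15 = 319.30 K.
Area A = 1.25 m².
Net radiated power P_net = εσA(T⁴ − T₀⁴) = 0.94×5.670×10⁻⁸×1.25×(1306⁴ − 319.30⁴).
T⁴ − T₀⁴ = 2.90919×10¹² − 1.03943×10¹⁰ = 2.89880×10¹² K⁴, so P_net = 1.93×10⁵ W.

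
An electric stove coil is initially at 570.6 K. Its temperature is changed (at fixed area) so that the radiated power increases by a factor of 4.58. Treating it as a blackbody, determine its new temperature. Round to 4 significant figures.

P ∝ T⁴, so T₂/T₁ = (P₂/P₁)^(1/4) = (4.58)^(1/4) = 1.46291.
T₂ = 570.6 × 1.46291 = 834.7 K.

T₂ ≈ 834.7 K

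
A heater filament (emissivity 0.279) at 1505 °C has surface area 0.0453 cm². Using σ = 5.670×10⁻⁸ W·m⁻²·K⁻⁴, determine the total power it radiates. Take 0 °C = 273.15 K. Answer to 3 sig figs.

P ≈ 0.716 W

T = 1505 °C + 273.15 = 1778.15 K.
Area A = 0.0453 cm² = 4.53×10⁻⁶ m².
P = εσAT⁴ = 0.279 × 5.670×10⁻⁸ × 4.53×10⁻⁶ × (1778.15)⁴ = 0.716 W.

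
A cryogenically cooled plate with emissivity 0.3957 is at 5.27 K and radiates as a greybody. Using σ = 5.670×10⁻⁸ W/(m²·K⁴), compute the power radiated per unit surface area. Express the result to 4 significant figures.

I ≈ 1.731×10⁻⁵ W/m²

Stefan–Boltzmann: I = εσT⁴ = 0.3957 × 5.670×10⁻⁸ × (5.27)⁴ = 1.731×10⁻⁵ W/m².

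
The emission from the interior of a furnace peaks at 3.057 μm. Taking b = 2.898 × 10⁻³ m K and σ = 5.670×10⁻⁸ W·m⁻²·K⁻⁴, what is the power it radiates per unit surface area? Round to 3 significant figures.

Wien's law: T = b/λ_max = 2.898×10⁻³/3.057×10⁻⁶ = 947.988 K.
Then I = σT⁴ = 5.670×10⁻⁸×(947.988)⁴ = 4.58×10⁴ W/m².

I ≈ 4.58×10⁴ W/m²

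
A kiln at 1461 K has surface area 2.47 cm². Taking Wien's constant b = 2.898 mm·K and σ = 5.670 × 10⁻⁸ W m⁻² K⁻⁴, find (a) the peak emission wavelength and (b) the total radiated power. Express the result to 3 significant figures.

λ_max ≈ 1.98 μm; P ≈ 63.8 W

(a) λ_max = b/T = 2.898×10⁻³/1461 = 1.984×10⁻⁶ m = 1.98 μm.
Area A = 2.47 cm² = 2.47×10⁻⁴ m².
(b) P = σAT⁴ = 5.670×10⁻⁸×2.47×10⁻⁴×(1461)⁴ = 63.8 W.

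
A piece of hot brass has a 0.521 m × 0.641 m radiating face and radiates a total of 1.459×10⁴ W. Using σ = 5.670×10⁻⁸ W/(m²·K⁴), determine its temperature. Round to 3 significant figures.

Area A = 0.521 × 0.641 = 0.333961 m².
P = σAT⁴ ⇒ T = (P/(σA))^(1/4) = (1.459×10⁴/(5.670×10⁻⁸×0.333961))^(1/4) = 937 K.

T ≈ 937 K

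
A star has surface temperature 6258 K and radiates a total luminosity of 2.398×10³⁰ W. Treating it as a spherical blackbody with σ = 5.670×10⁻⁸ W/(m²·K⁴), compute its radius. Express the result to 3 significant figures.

L = 4πR²σT⁴ ⇒ R = √(L/(4πσT⁴)).
σT⁴ = 8.69612×10⁷ W/m², so R = √(2.398×10³⁰/(4π×8.69612×10⁷)) = 4.68×10¹⁰ m.

R ≈ 4.68×10¹⁰ m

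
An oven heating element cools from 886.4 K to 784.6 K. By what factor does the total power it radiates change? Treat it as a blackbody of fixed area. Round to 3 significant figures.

P ∝ T⁴, so P₂/P₁ = (T₂/T₁)⁴ = (784.6/886.4)⁴ = (0.885153)⁴ = 0.614.

P₂/P₁ ≈ 0.614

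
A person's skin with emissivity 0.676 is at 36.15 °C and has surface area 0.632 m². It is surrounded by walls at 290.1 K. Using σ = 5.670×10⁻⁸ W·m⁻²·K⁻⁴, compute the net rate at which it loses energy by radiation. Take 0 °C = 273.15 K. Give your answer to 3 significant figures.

T = 36.15 °C + 273.15 = 309.30 K.
Area A = 0.632 m².
Net radiated power P_net = εσA(T⁴ − T₀⁴) = 0.676×5.670×10⁻⁸×0.632×(309.30⁴ − 290.1⁴).
T⁴ − T₀⁴ = 9.15208×10⁹ − 7.08257×10⁹ = 2.06951×10⁹ K⁴, so P_net = 50.1 W.

Net loss ≈ 50.1 W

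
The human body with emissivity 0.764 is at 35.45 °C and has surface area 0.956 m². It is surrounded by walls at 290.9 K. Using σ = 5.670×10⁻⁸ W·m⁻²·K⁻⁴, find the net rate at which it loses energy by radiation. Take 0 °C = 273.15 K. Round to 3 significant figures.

T = 35.45 °C + 273.15 = 308.60 K.
Area A = 0.956 m².
Net radiated power P_net = εσA(T⁴ − T₀⁴) = 0.764×5.670×10⁻⁸×0.956×(308.60⁴ − 290.9⁴).
T⁴ − T₀⁴ = 9.06951×10⁹ − 7.16102×10⁹ = 1.90849×10⁹ K⁴, so P_net = 79.0 W.

Net loss ≈ 79.0 W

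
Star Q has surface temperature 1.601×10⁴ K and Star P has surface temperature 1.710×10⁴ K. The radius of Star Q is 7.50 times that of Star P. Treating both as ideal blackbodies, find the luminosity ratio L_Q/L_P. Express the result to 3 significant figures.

L ∝ R²T⁴, so L_Q/L_P = (R_Q/R_P)²(T_Q/T_P)⁴ = (7.50)² × (1.601×10⁴/1.710×10⁴)⁴ = 56.25 × 0.768389 = 43.2.

L_Q/L_P ≈ 43.2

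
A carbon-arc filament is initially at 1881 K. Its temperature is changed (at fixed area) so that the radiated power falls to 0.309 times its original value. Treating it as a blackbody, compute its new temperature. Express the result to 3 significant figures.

T₂ ≈ 1.40×10³ K

P ∝ T⁴, so T₂/T₁ = (P₂/P₁)^(1/4) = (0.309)^(1/4) = 0.745572.
T₂ = 1881 × 0.745572 = 1.40×10³ K.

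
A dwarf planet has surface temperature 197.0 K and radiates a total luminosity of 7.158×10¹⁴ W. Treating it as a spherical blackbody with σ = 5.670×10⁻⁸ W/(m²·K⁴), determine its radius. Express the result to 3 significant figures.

R ≈ 8.17×10⁵ m

L = 4πR²σT⁴ ⇒ R = √(L/(4πσT⁴)).
σT⁴ = 85.3981 W/m², so R = √(7.158×10¹⁴/(4π×85.3981)) = 8.17×10⁵ m.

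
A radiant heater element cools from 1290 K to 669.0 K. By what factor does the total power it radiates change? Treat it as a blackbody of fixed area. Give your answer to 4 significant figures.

P ∝ T⁴, so P₂/P₁ = (T₂/T₁)⁴ = (669.0/1290)⁴ = (0.518605)⁴ = 0.07233.

P₂/P₁ ≈ 0.07233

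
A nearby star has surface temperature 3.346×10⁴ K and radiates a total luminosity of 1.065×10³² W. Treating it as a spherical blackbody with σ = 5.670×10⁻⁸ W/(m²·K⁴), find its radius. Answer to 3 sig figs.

R ≈ 1.09×10¹⁰ m

L = 4πR²σT⁴ ⇒ R = √(L/(4πσT⁴)).
σT⁴ = 7.10701×10¹⁰ W/m², so R = √(1.065×10³²/(4π×7.10701×10¹⁰)) = 1.09×10¹⁰ m.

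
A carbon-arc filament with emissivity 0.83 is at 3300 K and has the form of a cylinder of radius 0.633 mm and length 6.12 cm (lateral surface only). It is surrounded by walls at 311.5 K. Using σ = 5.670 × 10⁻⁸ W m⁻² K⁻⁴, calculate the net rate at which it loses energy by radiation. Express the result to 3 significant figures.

Net loss ≈ 1.36×10³ W

Lateral area A = 2πrL = 2π×6.33×10⁻⁴×0.0612 = 2.43408×10⁻⁴ m².
Net radiated power P_net = εσA(T⁴ − T₀⁴) = 0.83×5.670×10⁻⁸×2.43408×10⁻⁴×(3300⁴ − 311.5⁴).
T⁴ − T₀⁴ = 1.18592×10¹⁴ − 9.41526×10⁹ = 1.18583×10¹⁴ K⁴, so P_net = 1.36×10³ W.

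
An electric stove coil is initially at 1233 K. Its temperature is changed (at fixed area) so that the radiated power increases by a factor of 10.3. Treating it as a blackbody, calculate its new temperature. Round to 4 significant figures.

P ∝ T⁴, so T₂/T₁ = (P₂/P₁)^(1/4) = (10.3)^(1/4) = 1.79147.
T₂ = 1233 × 1.79147 = 2209 K.

T₂ ≈ 2209 K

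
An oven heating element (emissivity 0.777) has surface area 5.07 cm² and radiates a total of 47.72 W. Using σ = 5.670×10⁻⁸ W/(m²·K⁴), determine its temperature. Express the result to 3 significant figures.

Area A = 5.07 cm² = 5.07×10⁻⁴ m².
P = εσAT⁴ ⇒ T = (P/(εσA))^(1/4) = (47.72/(0.777×5.670×10⁻⁸×5.07×10⁻⁴))^(1/4) = 1.21×10³ K.

T ≈ 1.21×10³ K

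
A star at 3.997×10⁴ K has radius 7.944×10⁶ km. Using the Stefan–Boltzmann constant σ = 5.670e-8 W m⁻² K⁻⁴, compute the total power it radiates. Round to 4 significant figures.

P ≈ 1.148×10³² W

Surface area A = 4πR² = 4π(7.944×10⁹ m)² = 7.93028×10²⁰ m².
P = σAT⁴ = 5.670×10⁻⁸ × 7.93028×10²⁰ × (3.997×10⁴)⁴ = 1.148×10³² W.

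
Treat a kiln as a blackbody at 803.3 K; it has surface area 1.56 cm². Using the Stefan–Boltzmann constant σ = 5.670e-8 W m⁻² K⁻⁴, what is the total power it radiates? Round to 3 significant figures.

P ≈ 3.68 W

Area A = 1.56 cm² = 1.56×10⁻⁴ m².
P = σAT⁴ = 5.670×10⁻⁸ × 1.56×10⁻⁴ × (803.3)⁴ = 3.68 W.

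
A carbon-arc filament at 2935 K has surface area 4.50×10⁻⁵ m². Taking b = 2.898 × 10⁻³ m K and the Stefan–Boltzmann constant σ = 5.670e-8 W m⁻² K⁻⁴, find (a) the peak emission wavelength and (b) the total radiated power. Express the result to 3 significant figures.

λ_max ≈ 0.987 μm; P ≈ 189 W

(a) λ_max = b/T = 2.898×10⁻³/2935 = 9.874×10⁻⁷ m = 0.987 μm.
Area A = 4.50×10⁻⁵ m².
(b) P = σAT⁴ = 5.670×10⁻⁸×4.50×10⁻⁵×(2935)⁴ = 189 W.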